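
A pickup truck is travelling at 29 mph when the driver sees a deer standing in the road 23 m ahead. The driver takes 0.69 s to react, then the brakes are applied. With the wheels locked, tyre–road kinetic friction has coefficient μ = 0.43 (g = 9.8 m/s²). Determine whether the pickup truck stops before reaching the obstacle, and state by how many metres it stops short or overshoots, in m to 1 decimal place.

29 mph × 0.44704 = 12.9642 m/s.
a = μg = 0.43 × 9.8 = 4.214 m/s².
Reaction distance = 12.9642 × 0.69 = 8.945 m.
Braking distance = v²/(2a) = 168.070 / 8.428 = 19.942 m.
Total stopping distance = 8.945 + 19.942 = 28.887 m, vs 23 m available — it cannot stop in time and overshoots by 28.887 − 23 = 5.887 m.

No — it overshoots by 5.9 m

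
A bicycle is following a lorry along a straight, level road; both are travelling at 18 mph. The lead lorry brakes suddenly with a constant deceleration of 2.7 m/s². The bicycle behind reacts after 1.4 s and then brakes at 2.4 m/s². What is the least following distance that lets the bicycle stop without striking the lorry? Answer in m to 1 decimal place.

Minimum gap ≈ 12.8 m

18 mph × 0.44704 = 8.0467 m/s.
Leader travels v²/(2a_L) = 64.749 / 5.400 = 11.991 m before stopping.
Follower covers v·t_r = 8.0467 × 1.4 = 11.265 m while reacting, then v²/(2a_F) = 64.749 / 4.800 = 13.489 m while braking, for a total of 11.265 + 13.489 = 24.754 m.
Since a_F ≤ a_L and the follower starts braking later, the follower is never slower than the leader, so the closest approach is when both have stopped.
Minimum gap = 24.754 − 11.991 = 12.763 m.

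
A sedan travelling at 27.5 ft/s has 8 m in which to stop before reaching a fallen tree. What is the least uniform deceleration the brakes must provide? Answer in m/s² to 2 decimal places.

Required deceleration ≈ 4.39 m/s²

27.5 ft/s × 0.3048 = 8.3820 m/s.
v² = 2a·d ⇒ a = v²/(2d) = 8.3820² / (2 × 8.000) = 70.258 / 16.000 = 4.3911 m/s².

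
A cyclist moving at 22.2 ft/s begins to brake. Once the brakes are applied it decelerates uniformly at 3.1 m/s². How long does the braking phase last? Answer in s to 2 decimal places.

22.2 ft/s × 0.3048 = 6.7666 m/s.
Braking time = v/a = 6.7666 / 3.100 = 2.183 s.

Braking time ≈ 2.18 s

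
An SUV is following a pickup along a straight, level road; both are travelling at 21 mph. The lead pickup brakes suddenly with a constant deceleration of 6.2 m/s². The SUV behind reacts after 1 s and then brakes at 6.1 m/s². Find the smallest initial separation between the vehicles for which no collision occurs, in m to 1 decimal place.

21 mph × 0.44704 = 9.3878 m/s.
Leader travels v²/(2a_L) = 88.131 / 12.400 = 7.107 m before stopping.
Follower covers v·t_r = 9.3878 × 1 = 9.388 m while reacting, then v²/(2a_F) = 88.131 / 12.200 = 7.224 m while braking, for a total of 9.388 + 7.224 = 16.612 m.
Since a_F ≤ a_L and the follower starts braking later, the follower is never slower than the leader, so the closest approach is when both have stopped.
Minimum gap = 16.612 − 7.107 = 9.505 m.

Minimum gap ≈ 9.5 m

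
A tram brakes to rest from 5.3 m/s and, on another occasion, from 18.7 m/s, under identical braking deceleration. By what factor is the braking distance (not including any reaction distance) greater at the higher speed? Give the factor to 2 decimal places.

Factor ≈ 12.45

Braking distance d = v²/(2a), so with a fixed, d ∝ v².
Factor = (18.7/5.3)² = 3.5283² = 12.4489.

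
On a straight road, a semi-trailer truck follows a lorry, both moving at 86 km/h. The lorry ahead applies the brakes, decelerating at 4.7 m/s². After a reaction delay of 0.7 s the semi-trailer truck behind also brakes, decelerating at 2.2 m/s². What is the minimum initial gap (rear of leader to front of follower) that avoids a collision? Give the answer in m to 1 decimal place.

Minimum gap ≈ 85.7 m

86 km/h ÷ 3.6 = 23.8889 m/s.
Leader travels v²/(2a_L) = 570.680 / 9.400 = 60.711 m before stopping.
Follower covers v·t_r = 23.8889 × 0.7 = 16.722 m while reacting, then v²/(2a_F) = 570.680 / 4.400 = 129.700 m while braking, for a total of 16.722 + 129.700 = 146.422 m.
Since a_F ≤ a_L and the follower starts braking later, the follower is never slower than the leader, so the closest approach is when both have stopped.
Minimum gap = 146.422 − 60.711 = 85.711 m.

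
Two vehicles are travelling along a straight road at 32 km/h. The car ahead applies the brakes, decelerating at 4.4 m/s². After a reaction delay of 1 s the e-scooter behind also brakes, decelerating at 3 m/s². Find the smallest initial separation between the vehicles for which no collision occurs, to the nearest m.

Minimum gap ≈ 13 m

32 km/h ÷ 3.6 = 8.8889 m/s.
Leader travels v²/(2a_L) = 79.013 / 8.800 = 8.979 m before stopping.
Follower covers v·t_r = 8.8889 × 1 = 8.889 m while reacting, then v²/(2a_F) = 79.013 / 6.000 = 13.169 m while braking, for a total of 8.889 + 13.169 = 22.058 m.
Since a_F ≤ a_L and the follower starts braking later, the follower is never slower than the leader, so the closest approach is when both have stopped.
Minimum gap = 22.058 − 8.979 = 13.079 m.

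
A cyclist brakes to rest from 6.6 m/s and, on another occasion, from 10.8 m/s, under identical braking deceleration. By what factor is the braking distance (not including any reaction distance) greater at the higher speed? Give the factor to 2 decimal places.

Braking distance d = v²/(2a), so with a fixed, d ∝ v².
Factor = (10.8/6.6)² = 1.6364² = 2.6778.

Factor ≈ 2.68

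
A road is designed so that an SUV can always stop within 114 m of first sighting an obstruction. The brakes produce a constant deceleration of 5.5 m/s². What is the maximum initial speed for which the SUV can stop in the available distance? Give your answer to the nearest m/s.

v²/(2a) = d ⇒ v = √(2 × 5.500 × 114) = √1254.00 = 35.4119 m/s.

Maximum speed ≈ 35 m/s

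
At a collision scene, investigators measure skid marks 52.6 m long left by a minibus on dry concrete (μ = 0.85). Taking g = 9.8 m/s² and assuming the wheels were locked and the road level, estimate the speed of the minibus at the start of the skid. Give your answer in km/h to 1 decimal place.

Initial speed ≈ 106.6 km/h

Deceleration a = μg = 0.85 × 9.8 = 8.330 m/s².
v = √(2a·d) = √(2 × 8.330 × 52.6) = √876.316 = 29.6026 m/s.
= 29.6026 × 3.6 = 106.569 km/h.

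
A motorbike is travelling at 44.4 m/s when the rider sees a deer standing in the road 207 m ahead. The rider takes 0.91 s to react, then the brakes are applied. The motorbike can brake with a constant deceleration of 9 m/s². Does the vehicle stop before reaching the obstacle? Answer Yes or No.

Yes

Reaction distance = 44.4000 × 0.91 = 40.404 m.
Braking distance = v²/(2a) = 1971.360 / 18.000 = 109.520 m.
Total stopping distance = 40.404 + 109.520 = 149.924 m, vs 207 m available — it stops with 207 − 149.924 = 57.076 m to spare.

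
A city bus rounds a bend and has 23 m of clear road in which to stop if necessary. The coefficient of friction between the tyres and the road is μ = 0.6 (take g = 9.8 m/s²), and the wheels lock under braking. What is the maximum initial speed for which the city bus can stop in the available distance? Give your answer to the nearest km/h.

a = μg = 0.6 × 9.8 = 5.880 m/s².
v²/(2a) = d ⇒ v = √(2 × 5.880 × 23) = √270.48 = 16.4463 m/s.
16.4463 m/s × 3.6 = 59.207 km/h.

Maximum speed ≈ 59 km/h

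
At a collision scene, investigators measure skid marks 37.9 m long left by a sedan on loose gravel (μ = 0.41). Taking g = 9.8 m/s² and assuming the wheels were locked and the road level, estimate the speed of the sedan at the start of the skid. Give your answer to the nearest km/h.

Deceleration a = μg = 0.41 × 9.8 = 4.018 m/s².
v = √(2a·d) = √(2 × 4.018 × 37.9) = √304.564 = 17.4518 m/s.
= 17.4518 × 3.6 = 62.826 km/h.

Initial speed ≈ 63 km/h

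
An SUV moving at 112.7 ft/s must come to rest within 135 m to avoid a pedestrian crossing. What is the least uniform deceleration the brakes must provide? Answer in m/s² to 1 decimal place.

Required deceleration ≈ 4.4 m/s²

112.7 ft/s × 0.3048 = 34.3510 m/s.
v² = 2a·d ⇒ a = v²/(2d) = 34.3510² / (2 × 135.000) = 1179.991 / 270.000 = 4.3703 m/s².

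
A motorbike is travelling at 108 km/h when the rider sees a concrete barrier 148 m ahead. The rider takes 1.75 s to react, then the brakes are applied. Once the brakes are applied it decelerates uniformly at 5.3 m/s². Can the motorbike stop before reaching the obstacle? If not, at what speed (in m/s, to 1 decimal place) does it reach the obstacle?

Yes — it stops about 10.6 m short of the obstacle, so it never reaches it

108 km/h ÷ 3.6 = 30.0000 m/s.
Reaction distance = 30.0000 × 1.75 = 52.500 m.
Braking distance = v²/(2a) = 900.000 / 10.600 = 84.906 m.
Total stopping distance = 52.500 + 84.906 = 137.406 m, vs 148 m available — it stops with 148 − 137.406 = 10.594 m to spare.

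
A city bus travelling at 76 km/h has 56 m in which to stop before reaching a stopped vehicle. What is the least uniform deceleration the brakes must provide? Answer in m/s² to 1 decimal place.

76 km/h ÷ 3.6 = 21.1111 m/s.
v² = 2a·d ⇒ a = v²/(2d) = 21.1111² / (2 × 56.000) = 445.679 / 112.000 = 3.9793 m/s².

Required deceleration ≈ 4.0 m/s²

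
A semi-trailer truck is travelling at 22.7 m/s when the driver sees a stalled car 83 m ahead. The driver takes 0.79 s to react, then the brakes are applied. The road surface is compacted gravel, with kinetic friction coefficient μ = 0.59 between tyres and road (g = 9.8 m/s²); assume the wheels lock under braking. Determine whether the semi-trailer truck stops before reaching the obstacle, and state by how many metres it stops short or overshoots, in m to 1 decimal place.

Yes — it stops 20.5 m short of the obstacle

a = μg = 0.59 × 9.8 = 5.782 m/s².
Reaction distance = 22.7000 × 0.79 = 17.933 m.
Braking distance = v²/(2a) = 515.290 / 11.564 = 44.560 m.
Total stopping distance = 17.933 + 44.560 = 62.493 m, vs 83 m available — it stops with 83 − 62.493 = 20.507 m to spare.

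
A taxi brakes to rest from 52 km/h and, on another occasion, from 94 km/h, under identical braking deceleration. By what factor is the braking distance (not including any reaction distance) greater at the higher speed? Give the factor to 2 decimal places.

Factor ≈ 3.27

Braking distance d = v²/(2a), so with a fixed, d ∝ v².
Factor = (94/52)² = 1.8077² = 3.2678.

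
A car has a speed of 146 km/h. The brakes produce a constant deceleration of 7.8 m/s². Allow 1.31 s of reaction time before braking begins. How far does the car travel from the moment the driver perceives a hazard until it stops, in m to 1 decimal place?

146 km/h ÷ 3.6 = 40.5556 m/s.
Reaction distance = v·t_r = 40.5556 × 1.31 = 53.128 m.
Braking distance = v²/(2a) = 40.5556² / (2 × 7.800) = 1644.757 / 15.600 = 105.433 m.
Total = 53.128 + 105.433 = 158.561 m.

Total stopping distance ≈ 158.6 m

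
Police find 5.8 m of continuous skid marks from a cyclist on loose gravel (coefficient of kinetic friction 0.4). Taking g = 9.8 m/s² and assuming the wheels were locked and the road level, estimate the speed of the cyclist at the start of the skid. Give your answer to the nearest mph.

Initial speed ≈ 15 mph

Deceleration a = μg = 0.4 × 9.8 = 3.920 m/s².
v = √(2a·d) = √(2 × 3.920 × 5.8) = √45.472 = 6.7433 m/s.
= 6.7433 ÷ 0.44704 = 15.084 mph.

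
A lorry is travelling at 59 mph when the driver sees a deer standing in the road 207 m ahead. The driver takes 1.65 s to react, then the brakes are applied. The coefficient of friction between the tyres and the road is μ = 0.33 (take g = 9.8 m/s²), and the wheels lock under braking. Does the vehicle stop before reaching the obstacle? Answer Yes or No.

Yes

59 mph × 0.44704 = 26.3754 m/s.
a = μg = 0.33 × 9.8 = 3.234 m/s².
Reaction distance = 26.3754 × 1.65 = 43.519 m.
Braking distance = v²/(2a) = 695.662 / 6.468 = 107.554 m.
Total stopping distance = 43.519 + 107.554 = 151.073 m, vs 207 m available — it stops with 207 − 151.073 = 55.927 m to spare.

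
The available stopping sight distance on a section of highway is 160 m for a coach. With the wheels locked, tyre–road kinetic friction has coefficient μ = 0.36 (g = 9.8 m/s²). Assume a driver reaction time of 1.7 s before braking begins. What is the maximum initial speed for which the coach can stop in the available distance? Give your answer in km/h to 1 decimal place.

Maximum speed ≈ 101.3 km/h

a = μg = 0.36 × 9.8 = 3.528 m/s².
Stopping distance: v·t_r + v²/(2a) = 160 with t_r = 1.7 s and a = 3.528 m/s².
So v² + 11.995 v − 1128.96 = 0.
Positive root: v = −a·t_r + √((a·t_r)² + 2a·d) = −5.998 + √(35.976 + 1128.96) = 28.1332 m/s.
28.1332 m/s × 3.6 = 101.280 km/h.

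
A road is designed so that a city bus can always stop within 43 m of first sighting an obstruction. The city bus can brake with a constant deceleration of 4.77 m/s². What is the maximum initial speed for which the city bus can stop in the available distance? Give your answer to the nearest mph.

Maximum speed ≈ 45 mph

v²/(2a) = d ⇒ v = √(2 × 4.770 × 43) = √410.22 = 20.2539 m/s.
20.2539 m/s ÷ 0.44704 = 45.307 mph.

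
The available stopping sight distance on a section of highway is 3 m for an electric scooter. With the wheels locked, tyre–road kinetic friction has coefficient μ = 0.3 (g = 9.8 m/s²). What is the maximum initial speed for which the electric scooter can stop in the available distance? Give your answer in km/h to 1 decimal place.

a = μg = 0.3 × 9.8 = 2.940 m/s².
v²/(2a) = d ⇒ v = √(2 × 2.940 × 3) = √17.64 = 4.2000 m/s.
4.2000 m/s × 3.6 = 15.120 km/h.

Maximum speed ≈ 15.1 km/h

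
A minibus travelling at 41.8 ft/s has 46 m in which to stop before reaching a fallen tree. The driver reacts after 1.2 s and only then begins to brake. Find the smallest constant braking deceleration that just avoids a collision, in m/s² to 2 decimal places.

41.8 ft/s × 0.3048 = 12.7406 m/s.
Distance covered during reaction = 12.7406 × 1.2 = 15.289 m.
Distance available for braking: 46 − 15.289 = 30.711 m.
v² = 2a·d ⇒ a = v²/(2d) = 12.7406² / (2 × 30.711) = 162.323 / 61.422 = 2.6428 m/s².

Required deceleration ≈ 2.64 m/s²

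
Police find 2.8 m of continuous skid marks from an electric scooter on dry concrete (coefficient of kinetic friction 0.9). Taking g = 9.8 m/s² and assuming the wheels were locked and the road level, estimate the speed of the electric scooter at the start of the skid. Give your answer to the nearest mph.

Deceleration a = μg = 0.9 × 9.8 = 8.820 m/s².
v = √(2a·d) = √(2 × 8.820 × 2.8) = √49.392 = 7.0279 m/s.
= 7.0279 ÷ 0.44704 = 15.721 mph.

Initial speed ≈ 16 mph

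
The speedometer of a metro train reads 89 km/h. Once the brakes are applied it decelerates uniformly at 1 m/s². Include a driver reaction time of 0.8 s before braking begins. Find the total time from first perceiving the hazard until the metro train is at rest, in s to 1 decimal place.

89 km/h ÷ 3.6 = 24.7222 m/s.
Braking time = v/a = 24.7222 / 1.000 = 24.722 s.
Total = 0.8 + 24.722 = 25.522 s.

Total time ≈ 25.5 s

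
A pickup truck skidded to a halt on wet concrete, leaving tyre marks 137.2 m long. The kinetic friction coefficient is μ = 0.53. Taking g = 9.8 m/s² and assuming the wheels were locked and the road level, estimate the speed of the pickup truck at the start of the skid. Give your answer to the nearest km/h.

Initial speed ≈ 136 km/h

Deceleration a = μg = 0.53 × 9.8 = 5.194 m/s².
v = √(2a·d) = √(2 × 5.194 × 137.2) = √1425.234 = 37.7523 m/s.
= 37.7523 × 3.6 = 135.908 km/h.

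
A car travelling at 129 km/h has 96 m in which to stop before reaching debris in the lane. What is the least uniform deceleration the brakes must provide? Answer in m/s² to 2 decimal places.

Required deceleration ≈ 6.69 m/s²

129 km/h ÷ 3.6 = 35.8333 m/s.
v² = 2a·d ⇒ a = v²/(2d) = 35.8333² / (2 × 96.000) = 1284.025 / 192.000 = 6.6876 m/s².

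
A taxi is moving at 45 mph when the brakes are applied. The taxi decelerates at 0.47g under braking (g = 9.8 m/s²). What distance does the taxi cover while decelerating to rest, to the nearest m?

Braking distance ≈ 44 m

45 mph × 0.44704 = 20.1168 m/s.
a = 0.47 × 9.8 = 4.606 m/s².
Braking distance = v²/(2a) = 20.1168² / (2 × 4.606) = 404.686 / 9.212 = 43.930 m.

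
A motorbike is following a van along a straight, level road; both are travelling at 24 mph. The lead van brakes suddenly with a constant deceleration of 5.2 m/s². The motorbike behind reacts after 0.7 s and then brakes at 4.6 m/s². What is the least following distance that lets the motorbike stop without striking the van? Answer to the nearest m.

24 mph × 0.44704 = 10.7290 m/s.
Leader travels v²/(2a_L) = 115.111 / 10.400 = 11.068 m before stopping.
Follower covers v·t_r = 10.7290 × 0.7 = 7.510 m while reacting, then v²/(2a_F) = 115.111 / 9.200 = 12.512 m while braking, for a total of 7.510 + 12.512 = 20.022 m.
Since a_F ≤ a_L and the follower starts braking later, the follower is never slower than the leader, so the closest approach is when both have stopped.
Minimum gap = 20.022 − 11.068 = 8.954 m.

Minimum gap ≈ 9 m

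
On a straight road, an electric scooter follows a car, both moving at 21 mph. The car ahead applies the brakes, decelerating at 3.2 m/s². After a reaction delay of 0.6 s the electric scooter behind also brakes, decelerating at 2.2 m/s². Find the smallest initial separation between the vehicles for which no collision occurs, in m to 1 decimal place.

21 mph × 0.44704 = 9.3878 m/s.
Leader travels v²/(2a_L) = 88.131 / 6.400 = 13.770 m before stopping.
Follower covers v·t_r = 9.3878 × 0.6 = 5.633 m while reacting, then v²/(2a_F) = 88.131 / 4.400 = 20.030 m while braking, for a total of 5.633 + 20.030 = 25.663 m.
Since a_F ≤ a_L and the follower starts braking later, the follower is never slower than the leader, so the closest approach is when both have stopped.
Minimum gap = 25.663 − 13.770 = 11.893 m.

Minimum gap ≈ 11.9 m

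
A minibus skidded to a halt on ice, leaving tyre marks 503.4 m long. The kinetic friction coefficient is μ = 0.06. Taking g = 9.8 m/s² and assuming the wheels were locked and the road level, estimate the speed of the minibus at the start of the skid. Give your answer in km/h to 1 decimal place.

Initial speed ≈ 87.6 km/h

Deceleration a = μg = 0.06 × 9.8 = 0.588 m/s².
v = √(2a·d) = √(2 × 0.588 × 503.4) = √591.998 = 24.3310 m/s.
= 24.3310 × 3.6 = 87.592 km/h.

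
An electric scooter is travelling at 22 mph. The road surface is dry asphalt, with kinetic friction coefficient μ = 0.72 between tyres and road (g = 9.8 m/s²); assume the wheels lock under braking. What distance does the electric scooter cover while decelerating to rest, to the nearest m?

22 mph × 0.44704 = 9.8349 m/s.
a = μg = 0.72 × 9.8 = 7.056 m/s².
Braking distance = v²/(2a) = 9.8349² / (2 × 7.056) = 96.725 / 14.112 = 6.854 m.

Braking distance ≈ 7 m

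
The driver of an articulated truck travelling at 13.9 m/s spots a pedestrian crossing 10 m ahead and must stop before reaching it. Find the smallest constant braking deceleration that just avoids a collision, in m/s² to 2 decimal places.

v² = 2a·d ⇒ a = v²/(2d) = 13.9000² / (2 × 10.000) = 193.210 / 20.000 = 9.6605 m/s².

Required deceleration ≈ 9.66 m/s²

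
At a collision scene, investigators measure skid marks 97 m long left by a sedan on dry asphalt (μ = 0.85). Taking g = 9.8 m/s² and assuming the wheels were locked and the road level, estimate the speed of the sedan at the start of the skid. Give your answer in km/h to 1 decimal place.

Deceleration a = μg = 0.85 × 9.8 = 8.330 m/s².
v = √(2a·d) = √(2 × 8.330 × 97) = √1616.020 = 40.1998 m/s.
= 40.1998 × 3.6 = 144.719 km/h.

Initial speed ≈ 144.7 km/h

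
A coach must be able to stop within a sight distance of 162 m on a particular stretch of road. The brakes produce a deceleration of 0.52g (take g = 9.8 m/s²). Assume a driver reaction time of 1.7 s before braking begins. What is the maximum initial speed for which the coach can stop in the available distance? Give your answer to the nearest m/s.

a = 0.52 × 9.8 = 5.096 m/s².
Stopping distance: v·t_r + v²/(2a) = 162 with t_r = 1.7 s and a = 5.096 m/s².
So v² + 17.326 v − 1651.10 = 0.
Positive root: v = −a·t_r + √((a·t_r)² + 2a·d) = −8.663 + √(75.048 + 1651.10) = 32.8839 m/s.

Maximum speed ≈ 33 m/s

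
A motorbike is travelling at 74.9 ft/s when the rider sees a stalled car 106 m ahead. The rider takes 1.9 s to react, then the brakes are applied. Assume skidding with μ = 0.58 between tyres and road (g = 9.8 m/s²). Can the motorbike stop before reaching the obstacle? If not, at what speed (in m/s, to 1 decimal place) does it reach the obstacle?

74.9 ft/s × 0.3048 = 22.8295 m/s.
a = μg = 0.58 × 9.8 = 5.684 m/s².
Reaction distance = 22.8295 × 1.9 = 43.376 m.
Braking distance = v²/(2a) = 521.186 / 11.368 = 45.847 m.
Total stopping distance = 43.376 + 45.847 = 89.223 m, vs 106 m available — it stops with 106 − 89.223 = 16.777 m to spare.

Yes — it stops about 16.8 m short of the obstacle, so it never reaches it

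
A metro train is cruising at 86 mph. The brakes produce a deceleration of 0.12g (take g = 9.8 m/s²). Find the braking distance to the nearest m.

86 mph × 0.44704 = 38.4454 m/s.
a = 0.12 × 9.8 = 1.176 m/s².
Braking distance = v²/(2a) = 38.4454² / (2 × 1.176) = 1478.049 / 2.352 = 628.422 m.

Braking distance ≈ 628 m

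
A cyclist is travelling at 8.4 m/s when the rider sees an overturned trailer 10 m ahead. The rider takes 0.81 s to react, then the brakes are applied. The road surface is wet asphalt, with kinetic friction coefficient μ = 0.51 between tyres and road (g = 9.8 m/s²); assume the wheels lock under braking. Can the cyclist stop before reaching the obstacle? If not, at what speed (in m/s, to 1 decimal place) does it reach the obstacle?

No — it strikes the obstacle at 6.2 m/s

a = μg = 0.51 × 9.8 = 4.998 m/s².
Reaction distance = 8.4000 × 0.81 = 6.804 m.
Braking distance needed to stop: v²/(2a) = 70.560 / 9.996 = 7.059 m, so total needed = 6.804 + 7.059 = 13.863 m > 10 m — it cannot stop.
Distance remaining when braking begins: 10 − 6.804 = 3.196 m.
v² = v₀² − 2a·d = 70.560 − 2 × 4.998 × 3.196 = 38.613 m²/s².
v = √38.613 = 6.214 m/s.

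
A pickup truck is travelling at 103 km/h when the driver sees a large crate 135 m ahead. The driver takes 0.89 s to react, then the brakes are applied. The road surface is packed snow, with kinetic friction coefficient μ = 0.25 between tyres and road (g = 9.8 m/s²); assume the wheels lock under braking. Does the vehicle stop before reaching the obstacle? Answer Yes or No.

No

103 km/h ÷ 3.6 = 28.6111 m/s.
a = μg = 0.25 × 9.8 = 2.450 m/s².
Reaction distance = 28.6111 × 0.89 = 25.464 m.
Braking distance = v²/(2a) = 818.595 / 4.900 = 167.060 m.
Total stopping distance = 25.464 + 167.060 = 192.524 m, vs 135 m available — it cannot stop in time and overshoots by 192.524 − 135 = 57.524 m.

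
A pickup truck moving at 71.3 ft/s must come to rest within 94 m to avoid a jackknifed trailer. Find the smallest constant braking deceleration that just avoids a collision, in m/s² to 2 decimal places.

71.3 ft/s × 0.3048 = 21.7322 m/s.
v² = 2a·d ⇒ a = v²/(2d) = 21.7322² / (2 × 94.000) = 472.289 / 188.000 = 2.5122 m/s².

Required deceleration ≈ 2.51 m/s²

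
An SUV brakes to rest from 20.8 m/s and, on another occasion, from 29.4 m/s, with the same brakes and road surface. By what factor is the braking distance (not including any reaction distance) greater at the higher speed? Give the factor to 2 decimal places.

Braking distance d = v²/(2a), so with a fixed, d ∝ v².
Factor = (29.4/20.8)² = 1.4135² = 1.9980.

Factor ≈ 2.00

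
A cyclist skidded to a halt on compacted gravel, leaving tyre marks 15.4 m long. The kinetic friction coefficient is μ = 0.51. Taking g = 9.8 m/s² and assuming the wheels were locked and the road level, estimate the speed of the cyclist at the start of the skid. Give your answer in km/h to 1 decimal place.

Deceleration a = μg = 0.51 × 9.8 = 4.998 m/s².
v = √(2a·d) = √(2 × 4.998 × 15.4) = √153.938 = 12.4072 m/s.
= 12.4072 × 3.6 = 44.666 km/h.

Initial speed ≈ 44.7 km/h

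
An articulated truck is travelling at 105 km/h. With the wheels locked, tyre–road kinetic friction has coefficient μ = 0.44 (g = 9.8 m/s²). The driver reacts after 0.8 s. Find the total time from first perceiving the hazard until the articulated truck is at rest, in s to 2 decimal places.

Total time ≈ 7.56 s

105 km/h ÷ 3.6 = 29.1667 m/s.
a = μg = 0.44 × 9.8 = 4.312 m/s².
Braking time = v/a = 29.1667 / 4.312 = 6.764 s.
Total = 0.8 + 6.764 = 7.564 s.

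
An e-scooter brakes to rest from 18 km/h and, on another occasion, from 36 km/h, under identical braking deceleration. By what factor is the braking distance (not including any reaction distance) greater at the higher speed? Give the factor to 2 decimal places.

Braking distance d = v²/(2a), so with a fixed, d ∝ v².
Factor = (36/18)² = 2.0000² = 4.0000.

Factor ≈ 4.00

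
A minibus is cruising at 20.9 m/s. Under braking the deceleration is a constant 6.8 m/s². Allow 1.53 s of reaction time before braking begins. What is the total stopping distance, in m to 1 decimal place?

Reaction distance = v·t_r = 20.9000 × 1.53 = 31.977 m.
Braking distance = v²/(2a) = 20.9000² / (2 × 6.800) = 436.810 / 13.600 = 32.118 m.
Total = 31.977 + 32.118 = 64.095 m.

Total stopping distance ≈ 64.1 m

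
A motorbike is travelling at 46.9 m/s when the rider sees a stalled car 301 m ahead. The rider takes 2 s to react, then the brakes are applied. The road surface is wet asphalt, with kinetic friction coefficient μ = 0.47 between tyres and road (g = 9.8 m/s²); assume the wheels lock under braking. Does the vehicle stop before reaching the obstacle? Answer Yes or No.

No

a = μg = 0.47 × 9.8 = 4.606 m/s².
Reaction distance = 46.9000 × 2 = 93.800 m.
Braking distance = v²/(2a) = 2199.610 / 9.212 = 238.777 m.
Total stopping distance = 93.800 + 238.777 = 332.577 m, vs 301 m available — it cannot stop in time and overshoots by 332.577 − 301 = 31.577 m.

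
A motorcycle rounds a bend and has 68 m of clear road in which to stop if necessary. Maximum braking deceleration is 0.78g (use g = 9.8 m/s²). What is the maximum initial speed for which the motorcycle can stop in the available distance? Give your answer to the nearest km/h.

Maximum speed ≈ 116 km/h

a = 0.78 × 9.8 = 7.644 m/s².
v²/(2a) = d ⇒ v = √(2 × 7.644 × 68) = √1039.58 = 32.2425 m/s.
32.2425 m/s × 3.6 = 116.073 km/h.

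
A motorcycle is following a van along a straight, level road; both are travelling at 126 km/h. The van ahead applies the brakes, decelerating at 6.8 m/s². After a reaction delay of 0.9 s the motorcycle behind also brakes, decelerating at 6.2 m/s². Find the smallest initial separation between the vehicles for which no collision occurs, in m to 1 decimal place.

126 km/h ÷ 3.6 = 35.0000 m/s.
Leader travels v²/(2a_L) = 1225.000 / 13.600 = 90.074 m before stopping.
Follower covers v·t_r = 35.0000 × 0.9 = 31.500 m while reacting, then v²/(2a_F) = 1225.000 / 12.400 = 98.790 m while braking, for a total of 31.500 + 98.790 = 130.290 m.
Since a_F ≤ a_L and the follower starts braking later, the follower is never slower than the leader, so the closest approach is when both have stopped.
Minimum gap = 130.290 − 90.074 = 40.216 m.

Minimum gap ≈ 40.2 m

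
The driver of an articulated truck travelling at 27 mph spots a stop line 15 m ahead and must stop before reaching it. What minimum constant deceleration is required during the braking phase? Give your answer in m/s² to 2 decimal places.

27 mph × 0.44704 = 12.0701 m/s.
v² = 2a·d ⇒ a = v²/(2d) = 12.0701² / (2 × 15.000) = 145.687 / 30.000 = 4.8562 m/s².

Required deceleration ≈ 4.86 m/s²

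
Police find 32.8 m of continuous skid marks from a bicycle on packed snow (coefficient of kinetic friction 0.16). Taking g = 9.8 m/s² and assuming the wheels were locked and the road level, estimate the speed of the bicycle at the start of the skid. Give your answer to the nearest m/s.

Deceleration a = μg = 0.16 × 9.8 = 1.568 m/s².
v = √(2a·d) = √(2 × 1.568 × 32.8) = √102.861 = 10.1420 m/s.

Initial speed ≈ 10 m/s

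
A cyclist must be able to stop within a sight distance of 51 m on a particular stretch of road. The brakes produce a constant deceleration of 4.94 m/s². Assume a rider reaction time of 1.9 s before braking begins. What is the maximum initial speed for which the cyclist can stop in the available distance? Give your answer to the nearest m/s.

Maximum speed ≈ 15 m/s

Stopping distance: v·t_r + v²/(2a) = 51 with t_r = 1.9 s and a = 4.940 m/s².
So v² + 18.772 v − 503.88 = 0.
Positive root: v = −a·t_r + √((a·t_r)² + 2a·d) = −9.386 + √(88.097 + 503.88) = 14.9446 m/s.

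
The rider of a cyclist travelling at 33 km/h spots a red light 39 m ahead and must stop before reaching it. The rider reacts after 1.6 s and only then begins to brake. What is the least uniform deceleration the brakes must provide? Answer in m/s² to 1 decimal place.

33 km/h ÷ 3.6 = 9.1667 m/s.
Distance covered during reaction = 9.1667 × 1.6 = 14.667 m.
Distance available for braking: 39 − 14.667 = 24.333 m.
v² = 2a·d ⇒ a = v²/(2d) = 9.1667² / (2 × 24.333) = 84.028 / 48.666 = 1.7266 m/s².

Required deceleration ≈ 1.7 m/s²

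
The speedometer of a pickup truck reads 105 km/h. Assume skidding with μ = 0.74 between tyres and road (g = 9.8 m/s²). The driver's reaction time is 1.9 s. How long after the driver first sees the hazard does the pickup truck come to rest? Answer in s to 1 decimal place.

Total time ≈ 5.9 s

105 km/h ÷ 3.6 = 29.1667 m/s.
a = μg = 0.74 × 9.8 = 7.252 m/s².
Braking time = v/a = 29.1667 / 7.252 = 4.022 s.
Total = 1.9 + 4.022 = 5.922 s.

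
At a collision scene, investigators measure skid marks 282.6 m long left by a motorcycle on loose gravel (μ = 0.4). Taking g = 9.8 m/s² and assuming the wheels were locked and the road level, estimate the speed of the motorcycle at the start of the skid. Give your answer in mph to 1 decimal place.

Initial speed ≈ 105.3 mph

Deceleration a = μg = 0.4 × 9.8 = 3.920 m/s².
v = √(2a·d) = √(2 × 3.920 × 282.6) = √2215.584 = 47.0700 m/s.
= 47.0700 ÷ 0.44704 = 105.293 mph.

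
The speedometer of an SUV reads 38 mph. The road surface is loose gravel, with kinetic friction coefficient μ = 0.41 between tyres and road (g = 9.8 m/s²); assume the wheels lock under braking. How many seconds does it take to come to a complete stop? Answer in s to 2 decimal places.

Braking time ≈ 4.23 s

38 mph × 0.44704 = 16.9875 m/s.
a = μg = 0.41 × 9.8 = 4.018 m/s².
Braking time = v/a = 16.9875 / 4.018 = 4.228 s.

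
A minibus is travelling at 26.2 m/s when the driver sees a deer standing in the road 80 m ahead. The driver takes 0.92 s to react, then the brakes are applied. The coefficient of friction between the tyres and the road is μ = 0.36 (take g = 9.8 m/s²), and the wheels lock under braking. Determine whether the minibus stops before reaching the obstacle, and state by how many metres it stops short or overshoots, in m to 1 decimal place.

a = μg = 0.36 × 9.8 = 3.528 m/s².
Reaction distance = 26.2000 × 0.92 = 24.104 m.
Braking distance = v²/(2a) = 686.440 / 7.056 = 97.285 m.
Total stopping distance = 24.104 + 97.285 = 121.389 m, vs 80 m available — it cannot stop in time and overshoots by 121.389 − 80 = 41.389 m.

No — it overshoots by 41.4 m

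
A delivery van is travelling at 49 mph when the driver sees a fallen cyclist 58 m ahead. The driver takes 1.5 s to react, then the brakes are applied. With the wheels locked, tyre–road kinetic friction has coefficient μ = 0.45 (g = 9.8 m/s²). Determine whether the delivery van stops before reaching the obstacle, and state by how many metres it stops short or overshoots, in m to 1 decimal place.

49 mph × 0.44704 = 21.9050 m/s.
a = μg = 0.45 × 9.8 = 4.410 m/s².
Reaction distance = 21.9050 × 1.5 = 32.858 m.
Braking distance = v²/(2a) = 479.829 / 8.820 = 54.402 m.
Total stopping distance = 32.858 + 54.402 = 87.260 m, vs 58 m available — it cannot stop in time and overshoots by 87.260 − 58 = 29.260 m.

No — it overshoots by 29.3 m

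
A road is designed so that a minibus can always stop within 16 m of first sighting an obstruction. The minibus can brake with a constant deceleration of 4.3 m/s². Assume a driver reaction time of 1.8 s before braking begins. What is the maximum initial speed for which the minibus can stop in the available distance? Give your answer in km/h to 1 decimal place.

Stopping distance: v·t_r + v²/(2a) = 16 with t_r = 1.8 s and a = 4.300 m/s².
So v² + 15.480 v − 137.60 = 0.
Positive root: v = −a·t_r + √((a·t_r)² + 2a·d) = −7.740 + √(59.908 + 137.60) = 6.3138 m/s.
6.3138 m/s × 3.6 = 22.730 km/h.

Maximum speed ≈ 22.7 km/h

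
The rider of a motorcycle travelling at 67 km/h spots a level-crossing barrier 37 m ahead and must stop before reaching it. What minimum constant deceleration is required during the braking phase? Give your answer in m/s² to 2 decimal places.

Required deceleration ≈ 4.68 m/s²

67 km/h ÷ 3.6 = 18.6111 m/s.
v² = 2a·d ⇒ a = v²/(2d) = 18.6111² / (2 × 37.000) = 346.373 / 74.000 = 4.6807 m/s².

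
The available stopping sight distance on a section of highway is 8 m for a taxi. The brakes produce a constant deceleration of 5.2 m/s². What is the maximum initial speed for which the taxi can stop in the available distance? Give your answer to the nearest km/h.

Maximum speed ≈ 33 km/h

v²/(2a) = d ⇒ v = √(2 × 5.200 × 8) = √83.20 = 9.1214 m/s.
9.1214 m/s × 3.6 = 32.837 km/h.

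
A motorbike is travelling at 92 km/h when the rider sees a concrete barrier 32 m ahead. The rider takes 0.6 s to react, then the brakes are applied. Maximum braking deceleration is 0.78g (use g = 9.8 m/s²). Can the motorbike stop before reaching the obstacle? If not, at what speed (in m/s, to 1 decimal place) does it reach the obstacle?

No — it strikes the obstacle at 20.0 m/s

92 km/h ÷ 3.6 = 25.5556 m/s.
a = 0.78 × 9.8 = 7.644 m/s².
Reaction distance = 25.5556 × 0.6 = 15.333 m.
Braking distance needed to stop: v²/(2a) = 653.089 / 15.288 = 42.719 m, so total needed = 15.333 + 42.719 = 58.052 m > 32 m — it cannot stop.
Distance remaining when braking begins: 32 − 15.333 = 16.667 m.
v² = v₀² − 2a·d = 653.089 − 2 × 7.644 × 16.667 = 398.284 m²/s².
v = √398.284 = 19.957 m/s.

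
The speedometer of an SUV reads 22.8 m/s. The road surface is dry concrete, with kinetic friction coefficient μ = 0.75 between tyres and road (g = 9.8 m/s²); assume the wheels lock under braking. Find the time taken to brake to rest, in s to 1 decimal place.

Braking time ≈ 3.1 s

a = μg = 0.75 × 9.8 = 7.350 m/s².
Braking time = v/a = 22.8000 / 7.350 = 3.102 s.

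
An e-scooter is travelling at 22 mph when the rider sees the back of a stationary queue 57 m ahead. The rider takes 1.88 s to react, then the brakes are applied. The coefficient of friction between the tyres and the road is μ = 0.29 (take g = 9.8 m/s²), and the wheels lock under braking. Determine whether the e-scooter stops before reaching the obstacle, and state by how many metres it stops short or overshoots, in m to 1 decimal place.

22 mph × 0.44704 = 9.8349 m/s.
a = μg = 0.29 × 9.8 = 2.842 m/s².
Reaction distance = 9.8349 × 1.88 = 18.490 m.
Braking distance = v²/(2a) = 96.725 / 5.684 = 17.017 m.
Total stopping distance = 18.490 + 17.017 = 35.507 m, vs 57 m available — it stops with 57 − 35.507 = 21.493 m to spare.

Yes — it stops 21.5 m short of the obstacle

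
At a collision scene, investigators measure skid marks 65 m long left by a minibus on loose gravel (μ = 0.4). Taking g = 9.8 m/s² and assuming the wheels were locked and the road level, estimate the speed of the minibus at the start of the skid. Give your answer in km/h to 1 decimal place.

Deceleration a = μg = 0.4 × 9.8 = 3.920 m/s².
v = √(2a·d) = √(2 × 3.920 × 65) = √509.600 = 22.5743 m/s.
= 22.5743 × 3.6 = 81.267 km/h.

Initial speed ≈ 81.3 km/h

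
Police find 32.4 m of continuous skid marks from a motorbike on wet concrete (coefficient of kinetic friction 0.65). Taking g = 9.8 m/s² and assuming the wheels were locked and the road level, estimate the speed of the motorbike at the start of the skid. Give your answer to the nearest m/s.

Deceleration a = μg = 0.65 × 9.8 = 6.370 m/s².
v = √(2a·d) = √(2 × 6.370 × 32.4) = √412.776 = 20.3169 m/s.

Initial speed ≈ 20 m/s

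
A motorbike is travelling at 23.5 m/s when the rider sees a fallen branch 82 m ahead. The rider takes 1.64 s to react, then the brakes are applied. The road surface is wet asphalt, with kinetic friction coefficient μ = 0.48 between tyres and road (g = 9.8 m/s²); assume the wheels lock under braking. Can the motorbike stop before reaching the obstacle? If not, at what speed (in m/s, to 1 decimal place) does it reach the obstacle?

a = μg = 0.48 × 9.8 = 4.704 m/s².
Reaction distance = 23.5000 × 1.64 = 38.540 m.
Braking distance needed to stop: v²/(2a) = 552.250 / 9.408 = 58.700 m, so total needed = 38.540 + 58.700 = 97.240 m > 82 m — it cannot stop.
Distance remaining when braking begins: 82 − 38.540 = 43.460 m.
v² = v₀² − 2a·d = 552.250 − 2 × 4.704 × 43.460 = 143.378 m²/s².
v = √143.378 = 11.974 m/s.

No — it strikes the obstacle at 12.0 m/s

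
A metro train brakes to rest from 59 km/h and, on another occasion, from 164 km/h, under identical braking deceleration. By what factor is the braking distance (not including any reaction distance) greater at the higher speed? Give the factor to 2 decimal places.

Factor ≈ 7.73

Braking distance d = v²/(2a), so with a fixed, d ∝ v².
Factor = (164/59)² = 2.7797² = 7.7267.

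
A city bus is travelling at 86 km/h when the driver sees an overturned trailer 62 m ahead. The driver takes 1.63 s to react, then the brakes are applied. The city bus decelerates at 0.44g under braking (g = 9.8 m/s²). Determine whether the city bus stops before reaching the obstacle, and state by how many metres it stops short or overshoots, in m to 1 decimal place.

86 km/h ÷ 3.6 = 23.8889 m/s.
a = 0.44 × 9.8 = 4.312 m/s².
Reaction distance = 23.8889 × 1.63 = 38.939 m.
Braking distance = v²/(2a) = 570.680 / 8.624 = 66.173 m.
Total stopping distance = 38.939 + 66.173 = 105.112 m, vs 62 m available — it cannot stop in time and overshoots by 105.112 − 62 = 43.112 m.

No — it overshoots by 43.1 m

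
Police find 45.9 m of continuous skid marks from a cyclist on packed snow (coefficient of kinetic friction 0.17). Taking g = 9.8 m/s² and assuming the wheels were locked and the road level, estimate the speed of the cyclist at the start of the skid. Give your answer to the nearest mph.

Deceleration a = μg = 0.17 × 9.8 = 1.666 m/s².
v = √(2a·d) = √(2 × 1.666 × 45.9) = √152.939 = 12.3669 m/s.
= 12.3669 ÷ 0.44704 = 27.664 mph.

Initial speed ≈ 28 mph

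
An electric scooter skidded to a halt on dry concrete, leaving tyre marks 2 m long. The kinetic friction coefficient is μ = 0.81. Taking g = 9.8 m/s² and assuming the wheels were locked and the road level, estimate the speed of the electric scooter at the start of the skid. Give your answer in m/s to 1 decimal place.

Initial speed ≈ 5.6 m/s

Deceleration a = μg = 0.81 × 9.8 = 7.938 m/s².
v = √(2a·d) = √(2 × 7.938 × 2) = √31.752 = 5.6349 m/s.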